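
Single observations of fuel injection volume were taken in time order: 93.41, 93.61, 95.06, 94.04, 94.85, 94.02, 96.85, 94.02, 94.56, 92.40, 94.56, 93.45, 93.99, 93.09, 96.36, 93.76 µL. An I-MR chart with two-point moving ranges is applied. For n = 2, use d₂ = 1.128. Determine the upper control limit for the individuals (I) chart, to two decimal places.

X̄ = (93.41 + 93.61 + 95.06 + 94.04 + 94.85 + 94.02 + 96.85 + 94.02 + 94.56 + 92.40 + 94.56 + 93.45 + 93.99 + 93.09 + 96.36 + 93.76) / 16 = 94.2519
Moving ranges: 0.20, 1.45, 1.02, 0.81, 0.83, 2.83, 2.83, 0.54, 2.16, 2.16, 1.11, 0.54, 0.90, 3.27, 2.60; M̄R̄ = 23.2500 / 15 = 1.5500
UCL = X̄ + 3·M̄R̄/d₂ = 94.2519 + 3 × 1.5500 / 1.128 = 98.3742

98.37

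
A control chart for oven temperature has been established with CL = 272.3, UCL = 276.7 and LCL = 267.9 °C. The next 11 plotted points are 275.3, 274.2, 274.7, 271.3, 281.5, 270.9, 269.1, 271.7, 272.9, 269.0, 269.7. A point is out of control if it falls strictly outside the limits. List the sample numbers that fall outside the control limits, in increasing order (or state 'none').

5

Compare each point to [267.9, 276.7]: sample 5 = 281.5 > UCL.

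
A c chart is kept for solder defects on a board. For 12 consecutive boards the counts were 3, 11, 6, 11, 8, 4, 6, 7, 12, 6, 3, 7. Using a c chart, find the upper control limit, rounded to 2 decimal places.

c̄ = (3 + 11 + 6 + 11 + 8 + 4 + 6 + 7 + 12 + 6 + 3 + 7) / 12 = 84 / 12 = 7.0000
UCL = c̄ + 3√c̄ = 7.0000 + 3 × √7.0000 = 7.0000 + 3 × 2.6458 = 14.9373

14.94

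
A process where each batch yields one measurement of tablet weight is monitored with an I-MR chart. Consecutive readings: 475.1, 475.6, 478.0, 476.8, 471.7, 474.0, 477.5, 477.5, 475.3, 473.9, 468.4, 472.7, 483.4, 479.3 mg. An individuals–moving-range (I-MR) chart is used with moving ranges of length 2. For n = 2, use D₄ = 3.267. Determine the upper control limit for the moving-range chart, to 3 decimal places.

Moving ranges: 0.5, 2.4, 1.2, 5.1, 2.3, 3.5, 0.0, 2.2, 1.4, 5.5, 4.3, 10.7, 4.1; M̄R̄ = 43.2000 / 13 = 3.3231
UCL_MR = D₄·M̄R̄ = 3.267 × 3.3231 = 10.8565

10.856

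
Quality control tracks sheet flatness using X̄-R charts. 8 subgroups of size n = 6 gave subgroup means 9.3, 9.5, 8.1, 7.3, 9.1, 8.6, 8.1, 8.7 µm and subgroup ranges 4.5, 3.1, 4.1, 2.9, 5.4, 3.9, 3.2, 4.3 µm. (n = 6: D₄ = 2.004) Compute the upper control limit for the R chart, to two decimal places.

7.87

R̄ = (4.5 + 3.1 + 4.1 + 2.9 + 5.4 + 3.9 + 3.2 + 4.3) / 8 = 31.4000 / 8 = 3.9250
UCL_R = D₄·R̄ = 2.004 × 3.9250 = 7.8657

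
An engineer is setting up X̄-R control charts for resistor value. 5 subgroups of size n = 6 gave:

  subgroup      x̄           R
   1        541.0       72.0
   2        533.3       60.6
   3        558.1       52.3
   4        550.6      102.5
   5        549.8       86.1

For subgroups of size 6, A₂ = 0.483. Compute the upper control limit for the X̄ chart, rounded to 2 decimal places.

X̄̄ = (541.0 + 533.3 + 558.1 + 550.6 + 549.8) / 5 = 2732.8000 / 5 = 546.5600
R̄ = (72.0 + 60.6 + 52.3 + 102.5 + 86.1) / 5 = 373.5000 / 5 = 74.7000
UCL = X̄̄ + A₂·R̄ = 546.5600 + 0.483 × 74.7000 = 582.6401

582.64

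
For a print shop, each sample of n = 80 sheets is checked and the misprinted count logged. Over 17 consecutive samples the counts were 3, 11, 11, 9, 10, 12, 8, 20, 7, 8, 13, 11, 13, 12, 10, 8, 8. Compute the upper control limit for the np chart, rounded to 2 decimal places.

p̄ = Σdᵢ / (k·n) = 174 / (17 × 80) = 0.12794
UCL = np̄ + 3·√(np̄(1−p̄)) = 10.2353 + 3 × √(10.2353×0.87206) = 10.2353 + 3 × 2.9876 = 19.1981

19.20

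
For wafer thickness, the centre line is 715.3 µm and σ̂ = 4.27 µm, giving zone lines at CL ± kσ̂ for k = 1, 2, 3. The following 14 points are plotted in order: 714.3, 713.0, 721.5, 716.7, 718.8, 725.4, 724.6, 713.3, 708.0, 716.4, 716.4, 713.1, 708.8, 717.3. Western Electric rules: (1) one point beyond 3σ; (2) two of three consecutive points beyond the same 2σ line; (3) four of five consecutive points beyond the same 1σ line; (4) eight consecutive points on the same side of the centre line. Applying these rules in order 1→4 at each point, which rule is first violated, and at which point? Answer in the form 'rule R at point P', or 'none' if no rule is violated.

rule 2 at point 7

Zone of each point (C = within 1σ̂, B = 1σ̂–2σ̂, A = 2σ̂–3σ̂, * = beyond 3σ̂; sign = side of CL): 1:-C, 2:-C, 3:+B, 4:+C, 5:+C, 6:+A, 7:+A, 8:-C, 9:-B, 10:+C, 11:+C, 12:-C, 13:-B, 14:+C
Rule 2 (two of three consecutive points beyond the same 2σ limit) is satisfied at point 7.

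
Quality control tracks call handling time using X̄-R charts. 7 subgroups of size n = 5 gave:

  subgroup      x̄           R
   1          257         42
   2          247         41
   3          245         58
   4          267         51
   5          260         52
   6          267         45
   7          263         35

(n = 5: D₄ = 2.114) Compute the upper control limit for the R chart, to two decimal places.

97.85

R̄ = (42 + 41 + 58 + 51 + 52 + 45 + 35) / 7 = 324.0000 / 7 = 46.2857
UCL_R = D₄·R̄ = 2.114 × 46.2857 = 97.8480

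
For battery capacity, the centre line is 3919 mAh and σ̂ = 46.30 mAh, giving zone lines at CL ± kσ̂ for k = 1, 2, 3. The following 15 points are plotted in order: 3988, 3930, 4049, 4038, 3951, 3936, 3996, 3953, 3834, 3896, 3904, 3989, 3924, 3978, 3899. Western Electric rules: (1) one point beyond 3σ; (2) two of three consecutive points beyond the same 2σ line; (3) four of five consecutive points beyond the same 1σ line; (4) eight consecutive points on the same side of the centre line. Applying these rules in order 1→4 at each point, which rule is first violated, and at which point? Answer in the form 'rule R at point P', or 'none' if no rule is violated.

rule 2 at point 4

Zone of each point (C = within 1σ̂, B = 1σ̂–2σ̂, A = 2σ̂–3σ̂, * = beyond 3σ̂; sign = side of CL): 1:+B, 2:+C, 3:+A, 4:+A, 5:+C, 6:+C, 7:+B, 8:+C, 9:-B, 10:-C, 11:-C, 12:+B, 13:+C, 14:+B, 15:-C
Rule 2 (two of three consecutive points beyond the same 2σ limit) is satisfied at point 4.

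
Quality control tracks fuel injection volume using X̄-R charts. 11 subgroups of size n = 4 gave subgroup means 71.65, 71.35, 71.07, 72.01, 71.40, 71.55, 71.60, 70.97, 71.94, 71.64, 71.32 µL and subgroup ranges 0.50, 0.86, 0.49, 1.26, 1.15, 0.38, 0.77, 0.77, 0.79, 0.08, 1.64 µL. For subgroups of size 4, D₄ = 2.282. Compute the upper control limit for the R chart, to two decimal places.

1.80

R̄ = (0.50 + 0.86 + 0.49 + 1.26 + 1.15 + 0.38 + 0.77 + 0.77 + 0.79 + 0.08 + 1.64) / 11 = 8.6900 / 11 = 0.7900
UCL_R = D₄·R̄ = 2.282 × 0.7900 = 1.8028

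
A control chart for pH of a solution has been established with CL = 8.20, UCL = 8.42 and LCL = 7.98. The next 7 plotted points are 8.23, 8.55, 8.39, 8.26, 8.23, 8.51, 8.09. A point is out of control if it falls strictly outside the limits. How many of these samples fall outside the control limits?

2

Compare each point to [7.98, 8.42]: sample 2 = 8.55 > UCL; sample 6 = 8.51 > UCL.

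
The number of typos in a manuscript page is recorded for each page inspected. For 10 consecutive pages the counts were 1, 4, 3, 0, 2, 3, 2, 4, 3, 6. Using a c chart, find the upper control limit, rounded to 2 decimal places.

7.82

c̄ = (1 + 4 + 3 + 0 + 2 + 3 + 2 + 4 + 3 + 6) / 10 = 28 / 10 = 2.8000
UCL = c̄ + 3√c̄ = 2.8000 + 3 × √2.8000 = 2.8000 + 3 × 1.6733 = 7.8200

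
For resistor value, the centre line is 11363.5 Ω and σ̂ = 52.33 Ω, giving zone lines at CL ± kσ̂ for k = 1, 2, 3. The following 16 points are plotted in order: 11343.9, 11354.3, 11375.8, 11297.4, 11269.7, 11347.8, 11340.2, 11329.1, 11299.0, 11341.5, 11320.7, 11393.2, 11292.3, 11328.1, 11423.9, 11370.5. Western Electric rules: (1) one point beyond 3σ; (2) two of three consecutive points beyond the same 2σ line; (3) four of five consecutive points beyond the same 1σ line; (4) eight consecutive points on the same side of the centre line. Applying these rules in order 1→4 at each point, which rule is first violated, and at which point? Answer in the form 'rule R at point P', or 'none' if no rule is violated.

rule 4 at point 11

Zone of each point (C = within 1σ̂, B = 1σ̂–2σ̂, A = 2σ̂–3σ̂, * = beyond 3σ̂; sign = side of CL): 1:-C, 2:-C, 3:+C, 4:-B, 5:-B, 6:-C, 7:-C, 8:-C, 9:-B, 10:-C, 11:-C, 12:+C, 13:-B, 14:-C, 15:+B, 16:+C
Rule 4 (eight consecutive points on the same side of the centre line) is satisfied at point 11.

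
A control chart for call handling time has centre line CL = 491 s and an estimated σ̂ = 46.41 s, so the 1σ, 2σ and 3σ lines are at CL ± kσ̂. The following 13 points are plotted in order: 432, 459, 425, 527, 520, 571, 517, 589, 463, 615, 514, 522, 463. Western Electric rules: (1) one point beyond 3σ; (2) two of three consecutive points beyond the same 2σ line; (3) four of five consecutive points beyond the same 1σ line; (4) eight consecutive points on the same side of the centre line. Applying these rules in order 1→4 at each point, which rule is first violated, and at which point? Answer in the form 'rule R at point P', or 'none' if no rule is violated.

rule 2 at point 10

Zone of each point (C = within 1σ̂, B = 1σ̂–2σ̂, A = 2σ̂–3σ̂, * = beyond 3σ̂; sign = side of CL): 1:-B, 2:-C, 3:-B, 4:+C, 5:+C, 6:+B, 7:+C, 8:+A, 9:-C, 10:+A, 11:+C, 12:+C, 13:-C
Rule 2 (two of three consecutive points beyond the same 2σ limit) is satisfied at point 10.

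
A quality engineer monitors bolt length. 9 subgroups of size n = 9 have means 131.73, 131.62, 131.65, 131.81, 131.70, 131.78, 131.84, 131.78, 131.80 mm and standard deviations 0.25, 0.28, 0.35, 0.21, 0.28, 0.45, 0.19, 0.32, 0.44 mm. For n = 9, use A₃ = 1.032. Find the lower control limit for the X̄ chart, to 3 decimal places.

X̄̄ = (131.73 + 131.62 + 131.65 + 131.81 + 131.70 + 131.78 + 131.84 + 131.78 + 131.80) / 9 = 131.7456
s̄ = (0.25 + 0.28 + 0.35 + 0.21 + 0.28 + 0.45 + 0.19 + 0.32 + 0.44) / 9 = 0.3078
LCL = X̄̄ − A₃·s̄ = 131.7456 − 1.032 × 0.3078 = 131.4279

131.428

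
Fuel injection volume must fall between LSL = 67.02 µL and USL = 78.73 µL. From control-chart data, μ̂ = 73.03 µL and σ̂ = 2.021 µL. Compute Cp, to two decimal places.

Cp = (USL − LSL) / (6σ̂) = (78.73 − 67.02) / (6 × 2.021) = 11.7100 / 12.1260 = 0.9657

0.97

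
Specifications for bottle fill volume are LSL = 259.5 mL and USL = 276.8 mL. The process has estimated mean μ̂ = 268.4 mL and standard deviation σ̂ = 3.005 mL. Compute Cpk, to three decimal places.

Cpu = (USL − μ̂) / (3σ̂) = (276.8 − 268.4) / (3 × 3.005) = 0.9318; Cpl = (μ̂ − LSL) / (3σ̂) = (268.4 − 259.5) / (3 × 3.005) = 0.9872; Cpk = min(Cpu, Cpl) = 0.9318

0.932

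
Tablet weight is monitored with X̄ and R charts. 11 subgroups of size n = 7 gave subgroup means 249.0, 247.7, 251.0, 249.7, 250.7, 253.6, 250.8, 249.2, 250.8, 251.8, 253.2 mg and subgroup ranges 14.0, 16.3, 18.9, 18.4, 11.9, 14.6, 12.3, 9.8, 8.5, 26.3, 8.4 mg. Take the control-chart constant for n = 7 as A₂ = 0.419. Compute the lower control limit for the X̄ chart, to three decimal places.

X̄̄ = (249.0 + 247.7 + 251.0 + 249.7 + 250.7 + 253.6 + 250.8 + 249.2 + 250.8 + 251.8 + 253.2) / 11 = 2757.5000 / 11 = 250.6818
R̄ = (14.0 + 16.3 + 18.9 + 18.4 + 11.9 + 14.6 + 12.3 + 9.8 + 8.5 + 26.3 + 8.4) / 11 = 159.4000 / 11 = 14.4909
LCL = X̄̄ − A₂·R̄ = 250.6818 − 0.419 × 14.4909 = 244.6101

244.610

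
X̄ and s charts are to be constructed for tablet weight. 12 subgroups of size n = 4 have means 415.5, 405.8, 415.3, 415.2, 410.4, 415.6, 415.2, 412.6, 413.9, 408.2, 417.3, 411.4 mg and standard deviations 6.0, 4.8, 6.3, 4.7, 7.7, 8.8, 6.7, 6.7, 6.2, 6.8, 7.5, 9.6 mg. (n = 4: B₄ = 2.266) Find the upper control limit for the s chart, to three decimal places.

s̄ = (6.0 + 4.8 + 6.3 + 4.7 + 7.7 + 8.8 + 6.7 + 6.7 + 6.2 + 6.8 + 7.5 + 9.6) / 12 = 6.8167
UCL_s = B₄·s̄ = 2.266 × 6.8167 = 15.4466

15.447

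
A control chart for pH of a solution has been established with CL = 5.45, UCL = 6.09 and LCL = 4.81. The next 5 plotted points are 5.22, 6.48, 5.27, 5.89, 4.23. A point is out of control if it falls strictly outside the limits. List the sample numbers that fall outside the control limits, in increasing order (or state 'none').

2, 5

Compare each point to [4.81, 6.09]: sample 2 = 6.48 > UCL; sample 5 = 4.23 < LCL.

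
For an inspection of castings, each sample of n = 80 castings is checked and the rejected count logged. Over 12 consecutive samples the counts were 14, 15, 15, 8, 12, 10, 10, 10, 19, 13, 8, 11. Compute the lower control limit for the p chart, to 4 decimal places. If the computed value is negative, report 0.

0.0309

p̄ = Σdᵢ / (k·n) = 145 / (12 × 80) = 0.15104
LCL = p̄ − 3·√(p̄(1−p̄)/n) = 0.15104 − 3 × 0.04004 = 0.03093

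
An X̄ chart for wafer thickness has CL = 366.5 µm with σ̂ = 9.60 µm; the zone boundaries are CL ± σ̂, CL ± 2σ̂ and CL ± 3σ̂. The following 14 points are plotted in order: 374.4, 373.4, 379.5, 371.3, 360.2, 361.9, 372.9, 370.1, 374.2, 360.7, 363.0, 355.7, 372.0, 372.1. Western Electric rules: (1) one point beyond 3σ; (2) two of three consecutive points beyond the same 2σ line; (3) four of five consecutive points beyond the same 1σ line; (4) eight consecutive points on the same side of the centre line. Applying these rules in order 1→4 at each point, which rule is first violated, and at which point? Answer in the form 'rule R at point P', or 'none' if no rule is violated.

none

Zone of each point (C = within 1σ̂, B = 1σ̂–2σ̂, A = 2σ̂–3σ̂, * = beyond 3σ̂; sign = side of CL): 1:+C, 2:+C, 3:+B, 4:+C, 5:-C, 6:-C, 7:+C, 8:+C, 9:+C, 10:-C, 11:-C, 12:-B, 13:+C, 14:+C
No rule fires across all 14 points.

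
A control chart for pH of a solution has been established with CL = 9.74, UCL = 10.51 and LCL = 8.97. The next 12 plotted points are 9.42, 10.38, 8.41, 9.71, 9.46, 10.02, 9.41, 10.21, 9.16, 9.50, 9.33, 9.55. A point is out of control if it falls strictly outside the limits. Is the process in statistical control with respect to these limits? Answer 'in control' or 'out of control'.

Compare each point to [8.97, 10.51]: sample 3 = 8.41 < LCL.

out of control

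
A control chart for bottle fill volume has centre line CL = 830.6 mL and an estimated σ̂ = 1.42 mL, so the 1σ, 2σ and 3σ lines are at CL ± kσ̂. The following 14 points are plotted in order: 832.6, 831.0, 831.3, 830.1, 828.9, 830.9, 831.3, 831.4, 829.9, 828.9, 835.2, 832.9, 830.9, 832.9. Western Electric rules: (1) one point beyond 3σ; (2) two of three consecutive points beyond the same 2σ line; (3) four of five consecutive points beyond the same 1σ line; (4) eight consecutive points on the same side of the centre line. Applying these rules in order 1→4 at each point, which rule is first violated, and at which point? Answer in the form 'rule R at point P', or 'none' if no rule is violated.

rule 1 at point 11

Zone of each point (C = within 1σ̂, B = 1σ̂–2σ̂, A = 2σ̂–3σ̂, * = beyond 3σ̂; sign = side of CL): 1:+B, 2:+C, 3:+C, 4:-C, 5:-B, 6:+C, 7:+C, 8:+C, 9:-C, 10:-B, 11:+*, 12:+B, 13:+C, 14:+B
Rule 1 (one point beyond the 3σ limits) is satisfied at point 11.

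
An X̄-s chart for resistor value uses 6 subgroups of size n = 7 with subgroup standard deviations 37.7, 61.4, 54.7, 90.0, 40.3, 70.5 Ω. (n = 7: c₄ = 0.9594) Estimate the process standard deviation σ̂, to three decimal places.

61.601

s̄ = (37.7 + 61.4 + 54.7 + 90.0 + 40.3 + 70.5) / 6 = 59.1000
σ̂ = s̄ / c₄ = 59.1000 / 0.9594 = 61.6010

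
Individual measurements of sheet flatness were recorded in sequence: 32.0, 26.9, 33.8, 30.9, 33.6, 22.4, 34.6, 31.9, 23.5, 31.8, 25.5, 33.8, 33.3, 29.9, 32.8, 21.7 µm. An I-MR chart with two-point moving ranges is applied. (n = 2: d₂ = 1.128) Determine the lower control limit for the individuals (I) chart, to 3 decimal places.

X̄ = (32.0 + 26.9 + 33.8 + 30.9 + 33.6 + 22.4 + 34.6 + 31.9 + 23.5 + 31.8 + 25.5 + 33.8 + 33.3 + 29.9 + 32.8 + 21.7) / 16 = 29.9000
Moving ranges: 5.1, 6.9, 2.9, 2.7, 11.2, 12.2, 2.7, 8.4, 8.3, 6.3, 8.3, 0.5, 3.4, 2.9, 11.1; M̄R̄ = 92.9000 / 15 = 6.1933
LCL = X̄ − 3·M̄R̄/d₂ = 29.9000 − 3 × 6.1933 / 1.128 = 13.4284

13.428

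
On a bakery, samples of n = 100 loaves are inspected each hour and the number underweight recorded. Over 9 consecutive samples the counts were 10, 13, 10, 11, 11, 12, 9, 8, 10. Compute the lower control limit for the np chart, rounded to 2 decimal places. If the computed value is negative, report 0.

p̄ = Σdᵢ / (k·n) = 94 / (9 × 100) = 0.10444
LCL = np̄ − 3·√(np̄(1−p̄)) = 10.4444 − 3 × 3.0584 = 1.2694

1.27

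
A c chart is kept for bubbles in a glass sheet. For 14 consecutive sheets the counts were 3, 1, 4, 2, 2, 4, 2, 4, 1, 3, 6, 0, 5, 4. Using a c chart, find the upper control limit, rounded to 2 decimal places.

c̄ = (3 + 1 + 4 + 2 + 2 + 4 + 2 + 4 + 1 + 3 + 6 + 0 + 5 + 4) / 14 = 41 / 14 = 2.9286
UCL = c̄ + 3√c̄ = 2.9286 + 3 × √2.9286 = 2.9286 + 3 × 1.7113 = 8.0625

8.06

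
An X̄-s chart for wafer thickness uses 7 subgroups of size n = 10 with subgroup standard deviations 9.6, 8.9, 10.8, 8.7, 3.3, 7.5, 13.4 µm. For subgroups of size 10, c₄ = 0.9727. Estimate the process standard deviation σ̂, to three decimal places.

s̄ = (9.6 + 8.9 + 10.8 + 8.7 + 3.3 + 7.5 + 13.4) / 7 = 8.8857
σ̂ = s̄ / c₄ = 8.8857 / 0.9727 = 9.1351

9.135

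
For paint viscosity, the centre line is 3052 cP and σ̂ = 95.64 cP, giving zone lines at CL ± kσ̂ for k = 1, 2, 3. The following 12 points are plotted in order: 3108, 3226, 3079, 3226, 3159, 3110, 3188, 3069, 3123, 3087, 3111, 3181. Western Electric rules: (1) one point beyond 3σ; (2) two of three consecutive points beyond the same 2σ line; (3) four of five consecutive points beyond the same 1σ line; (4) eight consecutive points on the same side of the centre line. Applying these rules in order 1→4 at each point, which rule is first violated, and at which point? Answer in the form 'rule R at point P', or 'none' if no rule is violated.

rule 4 at point 8

Zone of each point (C = within 1σ̂, B = 1σ̂–2σ̂, A = 2σ̂–3σ̂, * = beyond 3σ̂; sign = side of CL): 1:+C, 2:+B, 3:+C, 4:+B, 5:+B, 6:+C, 7:+B, 8:+C, 9:+C, 10:+C, 11:+C, 12:+B
Rule 4 (eight consecutive points on the same side of the centre line) is satisfied at point 8.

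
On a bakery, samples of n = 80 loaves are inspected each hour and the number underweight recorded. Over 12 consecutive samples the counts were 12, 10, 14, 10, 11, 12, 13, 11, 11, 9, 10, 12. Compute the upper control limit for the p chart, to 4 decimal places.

p̄ = Σdᵢ / (k·n) = 135 / (12 × 80) = 0.14062
UCL = p̄ + 3·√(p̄(1−p̄)/n) = 0.14062 + 3 × √(0.14062×0.85938/80) = 0.14062 + 3 × 0.03887 = 0.25723

0.2572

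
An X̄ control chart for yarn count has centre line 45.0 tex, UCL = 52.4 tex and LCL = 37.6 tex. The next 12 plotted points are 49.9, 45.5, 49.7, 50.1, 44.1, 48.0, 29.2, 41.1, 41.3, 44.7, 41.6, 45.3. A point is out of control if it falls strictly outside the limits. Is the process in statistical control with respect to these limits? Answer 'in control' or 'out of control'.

out of control

Compare each point to [37.6, 52.4]: sample 7 = 29.2 < LCL.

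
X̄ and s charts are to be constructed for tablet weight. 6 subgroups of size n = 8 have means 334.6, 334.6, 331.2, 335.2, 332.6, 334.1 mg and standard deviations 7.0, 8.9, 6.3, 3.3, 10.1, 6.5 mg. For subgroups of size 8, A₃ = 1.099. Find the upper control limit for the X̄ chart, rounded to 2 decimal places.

341.43

X̄̄ = (334.6 + 334.6 + 331.2 + 335.2 + 332.6 + 334.1) / 6 = 333.7167
s̄ = (7.0 + 8.9 + 6.3 + 3.3 + 10.1 + 6.5) / 6 = 7.0167
UCL = X̄̄ + A₃·s̄ = 333.7167 + 1.099 × 7.0167 = 341.4280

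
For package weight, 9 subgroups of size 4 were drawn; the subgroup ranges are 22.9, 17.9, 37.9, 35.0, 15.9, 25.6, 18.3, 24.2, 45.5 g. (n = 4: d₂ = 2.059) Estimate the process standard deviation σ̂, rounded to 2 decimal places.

R̄ = (22.9 + 17.9 + 37.9 + 35.0 + 15.9 + 25.6 + 18.3 + 24.2 + 45.5) / 9 = 27.0222
σ̂ = R̄ / d₂ = 27.0222 / 2.059 = 13.1240

13.12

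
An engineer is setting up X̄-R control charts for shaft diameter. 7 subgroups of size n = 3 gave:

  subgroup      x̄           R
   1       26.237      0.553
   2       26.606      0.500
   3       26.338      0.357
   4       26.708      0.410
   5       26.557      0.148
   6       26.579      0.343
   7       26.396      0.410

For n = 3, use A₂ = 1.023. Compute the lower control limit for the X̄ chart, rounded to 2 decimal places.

X̄̄ = (26.237 + 26.606 + 26.338 + 26.708 + 26.557 + 26.579 + 26.396) / 7 = 185.4210 / 7 = 26.4887
R̄ = (0.553 + 0.500 + 0.357 + 0.410 + 0.148 + 0.343 + 0.410) / 7 = 2.7210 / 7 = 0.3887
LCL = X̄̄ − A₂·R̄ = 26.4887 − 1.023 × 0.3887 = 26.0911

26.09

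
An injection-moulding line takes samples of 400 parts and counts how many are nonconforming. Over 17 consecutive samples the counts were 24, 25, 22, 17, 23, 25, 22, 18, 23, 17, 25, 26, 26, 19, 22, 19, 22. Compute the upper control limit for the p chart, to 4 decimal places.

0.0894

p̄ = Σdᵢ / (k·n) = 375 / (17 × 400) = 0.05515
UCL = p̄ + 3·√(p̄(1−p̄)/n) = 0.05515 + 3 × √(0.05515×0.94485/400) = 0.05515 + 3 × 0.01141 = 0.08939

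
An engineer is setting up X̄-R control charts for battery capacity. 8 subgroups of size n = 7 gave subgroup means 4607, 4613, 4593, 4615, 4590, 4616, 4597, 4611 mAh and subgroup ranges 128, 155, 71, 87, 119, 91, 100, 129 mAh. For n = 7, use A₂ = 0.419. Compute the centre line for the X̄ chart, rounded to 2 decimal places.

X̄̄ = (4607 + 4613 + 4593 + 4615 + 4590 + 4616 + 4597 + 4611) / 8 = 36842.0000 / 8 = 4605.2500
CL = X̄̄ = 4605.2500

4605.25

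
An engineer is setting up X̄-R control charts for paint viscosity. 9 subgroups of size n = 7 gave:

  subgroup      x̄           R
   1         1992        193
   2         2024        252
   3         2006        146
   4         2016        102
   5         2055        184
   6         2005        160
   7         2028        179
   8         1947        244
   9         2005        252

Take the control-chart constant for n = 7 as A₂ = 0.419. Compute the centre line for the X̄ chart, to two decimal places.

2008.67

X̄̄ = (1992 + 2024 + 2006 + 2016 + 2055 + 2005 + 2028 + 1947 + 2005) / 9 = 18078.0000 / 9 = 2008.6667
CL = X̄̄ = 2008.6667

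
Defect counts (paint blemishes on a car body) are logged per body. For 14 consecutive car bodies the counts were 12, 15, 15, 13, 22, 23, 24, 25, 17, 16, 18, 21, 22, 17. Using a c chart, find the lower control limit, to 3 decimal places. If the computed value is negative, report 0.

5.643

c̄ = (12 + 15 + 15 + 13 + 22 + 23 + 24 + 25 + 17 + 16 + 18 + 21 + 22 + 17) / 14 = 260 / 14 = 18.5714
LCL = c̄ − 3√c̄ = 18.5714 − 3 × 4.3095 = 5.6431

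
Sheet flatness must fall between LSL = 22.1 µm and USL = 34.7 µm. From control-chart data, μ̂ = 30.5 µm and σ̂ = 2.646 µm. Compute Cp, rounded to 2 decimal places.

Cp = (USL − LSL) / (6σ̂) = (34.7 − 22.1) / (6 × 2.646) = 12.6000 / 15.8760 = 0.7937

0.79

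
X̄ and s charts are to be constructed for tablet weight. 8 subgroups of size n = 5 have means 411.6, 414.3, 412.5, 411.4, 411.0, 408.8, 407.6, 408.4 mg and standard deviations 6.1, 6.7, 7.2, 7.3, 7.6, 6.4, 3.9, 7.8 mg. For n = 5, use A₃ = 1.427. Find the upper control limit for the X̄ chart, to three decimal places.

X̄̄ = (411.6 + 414.3 + 412.5 + 411.4 + 411.0 + 408.8 + 407.6 + 408.4) / 8 = 410.7000
s̄ = (6.1 + 6.7 + 7.2 + 7.3 + 7.6 + 6.4 + 3.9 + 7.8) / 8 = 6.6250
UCL = X̄̄ + A₃·s̄ = 410.7000 + 1.427 × 6.6250 = 420.1539

420.154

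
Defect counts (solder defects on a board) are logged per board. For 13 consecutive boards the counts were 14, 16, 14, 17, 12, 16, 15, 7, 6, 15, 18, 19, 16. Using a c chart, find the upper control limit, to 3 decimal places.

c̄ = (14 + 16 + 14 + 17 + 12 + 16 + 15 + 7 + 6 + 15 + 18 + 19 + 16) / 13 = 185 / 13 = 14.2308
UCL = c̄ + 3√c̄ = 14.2308 + 3 × √14.2308 = 14.2308 + 3 × 3.7724 = 25.5479

25.548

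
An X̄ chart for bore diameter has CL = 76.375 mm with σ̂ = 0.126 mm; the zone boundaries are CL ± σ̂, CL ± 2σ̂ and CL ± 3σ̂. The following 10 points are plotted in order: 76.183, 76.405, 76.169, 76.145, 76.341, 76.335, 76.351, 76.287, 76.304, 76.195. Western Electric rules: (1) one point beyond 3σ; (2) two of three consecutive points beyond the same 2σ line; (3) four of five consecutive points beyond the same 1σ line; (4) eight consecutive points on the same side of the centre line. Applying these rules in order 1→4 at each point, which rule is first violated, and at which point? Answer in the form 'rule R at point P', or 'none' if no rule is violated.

rule 4 at point 10

Zone of each point (C = within 1σ̂, B = 1σ̂–2σ̂, A = 2σ̂–3σ̂, * = beyond 3σ̂; sign = side of CL): 1:-B, 2:+C, 3:-B, 4:-B, 5:-C, 6:-C, 7:-C, 8:-C, 9:-C, 10:-B
Rule 4 (eight consecutive points on the same side of the centre line) is satisfied at point 10.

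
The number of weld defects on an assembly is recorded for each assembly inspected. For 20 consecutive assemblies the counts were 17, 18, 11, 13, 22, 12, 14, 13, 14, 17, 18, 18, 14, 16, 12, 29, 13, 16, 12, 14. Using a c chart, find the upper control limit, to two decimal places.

c̄ = (17 + 18 + 11 + 13 + 22 + 12 + 14 + 13 + 14 + 17 + 18 + 18 + 14 + 16 + 12 + 29 + 13 + 16 + 12 + 14) / 20 = 313 / 20 = 15.6500
UCL = c̄ + 3√c̄ = 15.6500 + 3 × √15.6500 = 15.6500 + 3 × 3.9560 = 27.5180

27.52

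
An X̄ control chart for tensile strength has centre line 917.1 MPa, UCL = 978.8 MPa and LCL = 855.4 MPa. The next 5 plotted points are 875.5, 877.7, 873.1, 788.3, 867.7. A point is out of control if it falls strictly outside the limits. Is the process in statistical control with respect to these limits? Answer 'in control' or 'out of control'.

Compare each point to [855.4, 978.8]: sample 4 = 788.3 < LCL.

out of control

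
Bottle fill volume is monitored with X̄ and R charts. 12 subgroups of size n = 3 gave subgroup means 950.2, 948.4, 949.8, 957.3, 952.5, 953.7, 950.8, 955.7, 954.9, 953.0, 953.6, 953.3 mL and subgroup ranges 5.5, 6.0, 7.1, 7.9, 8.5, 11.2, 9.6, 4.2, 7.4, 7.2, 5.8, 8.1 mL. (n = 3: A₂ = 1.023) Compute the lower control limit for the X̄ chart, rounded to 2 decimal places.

X̄̄ = (950.2 + 948.4 + 949.8 + 957.3 + 952.5 + 953.7 + 950.8 + 955.7 + 954.9 + 953.0 + 953.6 + 953.3) / 12 = 11433.2000 / 12 = 952.7667
R̄ = (5.5 + 6.0 + 7.1 + 7.9 + 8.5 + 11.2 + 9.6 + 4.2 + 7.4 + 7.2 + 5.8 + 8.1) / 12 = 88.5000 / 12 = 7.3750
LCL = X̄̄ − A₂·R̄ = 952.7667 − 1.023 × 7.3750 = 945.2220

945.22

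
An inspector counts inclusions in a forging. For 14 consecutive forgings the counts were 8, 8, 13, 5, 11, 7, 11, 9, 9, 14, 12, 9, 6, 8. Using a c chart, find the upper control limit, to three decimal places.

18.427

c̄ = (8 + 8 + 13 + 5 + 11 + 7 + 11 + 9 + 9 + 14 + 12 + 9 + 6 + 8) / 14 = 130 / 14 = 9.2857
UCL = c̄ + 3√c̄ = 9.2857 + 3 × √9.2857 = 9.2857 + 3 × 3.0472 = 18.4275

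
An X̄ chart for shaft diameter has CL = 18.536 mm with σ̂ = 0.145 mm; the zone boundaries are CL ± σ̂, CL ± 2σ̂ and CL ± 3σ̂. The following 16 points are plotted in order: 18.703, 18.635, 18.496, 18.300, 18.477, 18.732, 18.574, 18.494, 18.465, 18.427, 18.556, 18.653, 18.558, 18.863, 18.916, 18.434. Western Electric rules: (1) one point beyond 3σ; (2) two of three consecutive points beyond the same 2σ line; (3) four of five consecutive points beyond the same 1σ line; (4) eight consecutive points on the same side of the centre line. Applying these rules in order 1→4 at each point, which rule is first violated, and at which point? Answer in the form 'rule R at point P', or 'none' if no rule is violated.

rule 2 at point 15

Zone of each point (C = within 1σ̂, B = 1σ̂–2σ̂, A = 2σ̂–3σ̂, * = beyond 3σ̂; sign = side of CL): 1:+B, 2:+C, 3:-C, 4:-B, 5:-C, 6:+B, 7:+C, 8:-C, 9:-C, 10:-C, 11:+C, 12:+C, 13:+C, 14:+A, 15:+A, 16:-C
Rule 2 (two of three consecutive points beyond the same 2σ limit) is satisfied at point 15.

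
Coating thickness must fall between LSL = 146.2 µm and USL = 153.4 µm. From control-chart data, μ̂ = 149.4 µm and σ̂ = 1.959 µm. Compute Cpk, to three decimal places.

Cpu = (USL − μ̂) / (3σ̂) = (153.4 − 149.4) / (3 × 1.959) = 0.6806; Cpl = (μ̂ − LSL) / (3σ̂) = (149.4 − 146.2) / (3 × 1.959) = 0.5445; Cpk = min(Cpu, Cpl) = 0.5445

0.544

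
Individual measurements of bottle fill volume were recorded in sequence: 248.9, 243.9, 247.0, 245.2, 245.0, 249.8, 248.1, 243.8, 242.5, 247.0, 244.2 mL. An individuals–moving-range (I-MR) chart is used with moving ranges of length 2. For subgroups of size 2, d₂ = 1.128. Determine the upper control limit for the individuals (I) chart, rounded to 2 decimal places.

X̄ = (248.9 + 243.9 + 247.0 + 245.2 + 245.0 + 249.8 + 248.1 + 243.8 + 242.5 + 247.0 + 244.2) / 11 = 245.9455
Moving ranges: 5.0, 3.1, 1.8, 0.2, 4.8, 1.7, 4.3, 1.3, 4.5, 2.8; M̄R̄ = 29.5000 / 10 = 2.9500
UCL = X̄ + 3·M̄R̄/d₂ = 245.9455 + 3 × 2.9500 / 1.128 = 253.7912

253.79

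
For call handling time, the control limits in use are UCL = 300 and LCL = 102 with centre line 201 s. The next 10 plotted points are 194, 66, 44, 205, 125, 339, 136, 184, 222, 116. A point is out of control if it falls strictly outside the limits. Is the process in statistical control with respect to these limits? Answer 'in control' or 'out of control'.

Compare each point to [102, 300]: sample 2 = 66 < LCL; sample 3 = 44 < LCL; sample 6 = 339 > UCL.

out of control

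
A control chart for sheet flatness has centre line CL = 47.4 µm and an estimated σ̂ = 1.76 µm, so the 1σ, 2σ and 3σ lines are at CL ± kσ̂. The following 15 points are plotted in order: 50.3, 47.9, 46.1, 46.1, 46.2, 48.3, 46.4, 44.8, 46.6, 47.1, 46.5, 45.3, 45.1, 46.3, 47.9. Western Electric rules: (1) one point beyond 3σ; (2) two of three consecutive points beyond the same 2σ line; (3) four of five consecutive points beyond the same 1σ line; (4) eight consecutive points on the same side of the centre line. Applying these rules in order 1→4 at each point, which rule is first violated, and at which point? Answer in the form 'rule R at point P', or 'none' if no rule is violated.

Zone of each point (C = within 1σ̂, B = 1σ̂–2σ̂, A = 2σ̂–3σ̂, * = beyond 3σ̂; sign = side of CL): 1:+B, 2:+C, 3:-C, 4:-C, 5:-C, 6:+C, 7:-C, 8:-B, 9:-C, 10:-C, 11:-C, 12:-B, 13:-B, 14:-C, 15:+C
Rule 4 (eight consecutive points on the same side of the centre line) is satisfied at point 14.

rule 4 at point 14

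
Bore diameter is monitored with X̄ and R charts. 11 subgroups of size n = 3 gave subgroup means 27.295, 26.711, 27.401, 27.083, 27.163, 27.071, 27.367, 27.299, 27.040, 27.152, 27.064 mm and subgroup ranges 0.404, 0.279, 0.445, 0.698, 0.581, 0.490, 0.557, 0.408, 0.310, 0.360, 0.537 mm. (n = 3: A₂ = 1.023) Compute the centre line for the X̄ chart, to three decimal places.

X̄̄ = (27.295 + 26.711 + 27.401 + 27.083 + 27.163 + 27.071 + 27.367 + 27.299 + 27.040 + 27.152 + 27.064) / 11 = 298.6460 / 11 = 27.1496
CL = X̄̄ = 27.1496

27.150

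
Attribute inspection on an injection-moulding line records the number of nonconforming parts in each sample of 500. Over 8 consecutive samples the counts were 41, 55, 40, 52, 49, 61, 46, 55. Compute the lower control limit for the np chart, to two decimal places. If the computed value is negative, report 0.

p̄ = Σdᵢ / (k·n) = 399 / (8 × 500) = 0.09975
LCL = np̄ − 3·√(np̄(1−p̄)) = 49.8750 − 3 × 6.7007 = 29.7728

29.77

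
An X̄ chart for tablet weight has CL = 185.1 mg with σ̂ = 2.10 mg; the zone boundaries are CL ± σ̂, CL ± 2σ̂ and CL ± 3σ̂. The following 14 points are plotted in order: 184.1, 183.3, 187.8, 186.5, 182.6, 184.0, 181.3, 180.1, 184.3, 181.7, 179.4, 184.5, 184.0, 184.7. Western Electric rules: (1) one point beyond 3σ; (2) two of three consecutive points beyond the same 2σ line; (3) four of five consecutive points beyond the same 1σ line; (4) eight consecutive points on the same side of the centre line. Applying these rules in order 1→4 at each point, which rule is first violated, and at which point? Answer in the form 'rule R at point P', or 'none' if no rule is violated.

Zone of each point (C = within 1σ̂, B = 1σ̂–2σ̂, A = 2σ̂–3σ̂, * = beyond 3σ̂; sign = side of CL): 1:-C, 2:-C, 3:+B, 4:+C, 5:-B, 6:-C, 7:-B, 8:-A, 9:-C, 10:-B, 11:-A, 12:-C, 13:-C, 14:-C
Rule 3 (four of five consecutive points beyond the same 1σ limit) is satisfied at point 11.

rule 3 at point 11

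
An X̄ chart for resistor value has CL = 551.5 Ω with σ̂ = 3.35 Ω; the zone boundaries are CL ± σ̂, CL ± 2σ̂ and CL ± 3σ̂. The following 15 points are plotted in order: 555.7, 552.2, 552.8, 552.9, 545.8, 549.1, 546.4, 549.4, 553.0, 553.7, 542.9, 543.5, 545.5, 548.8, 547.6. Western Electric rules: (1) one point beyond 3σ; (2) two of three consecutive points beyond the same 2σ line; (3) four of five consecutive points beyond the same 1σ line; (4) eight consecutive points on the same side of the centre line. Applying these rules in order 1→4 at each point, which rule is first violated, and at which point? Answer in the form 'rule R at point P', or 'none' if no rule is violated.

rule 2 at point 12

Zone of each point (C = within 1σ̂, B = 1σ̂–2σ̂, A = 2σ̂–3σ̂, * = beyond 3σ̂; sign = side of CL): 1:+B, 2:+C, 3:+C, 4:+C, 5:-B, 6:-C, 7:-B, 8:-C, 9:+C, 10:+C, 11:-A, 12:-A, 13:-B, 14:-C, 15:-B
Rule 2 (two of three consecutive points beyond the same 2σ limit) is satisfied at point 12.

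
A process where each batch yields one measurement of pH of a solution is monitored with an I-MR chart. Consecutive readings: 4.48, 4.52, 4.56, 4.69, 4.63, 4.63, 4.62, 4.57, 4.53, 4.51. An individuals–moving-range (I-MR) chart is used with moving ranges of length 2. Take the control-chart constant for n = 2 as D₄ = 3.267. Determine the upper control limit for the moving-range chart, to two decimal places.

0.14

Moving ranges: 0.04, 0.04, 0.13, 0.06, 0.00, 0.01, 0.05, 0.04, 0.02; M̄R̄ = 0.3900 / 9 = 0.0433
UCL_MR = D₄·M̄R̄ = 3.267 × 0.0433 = 0.1416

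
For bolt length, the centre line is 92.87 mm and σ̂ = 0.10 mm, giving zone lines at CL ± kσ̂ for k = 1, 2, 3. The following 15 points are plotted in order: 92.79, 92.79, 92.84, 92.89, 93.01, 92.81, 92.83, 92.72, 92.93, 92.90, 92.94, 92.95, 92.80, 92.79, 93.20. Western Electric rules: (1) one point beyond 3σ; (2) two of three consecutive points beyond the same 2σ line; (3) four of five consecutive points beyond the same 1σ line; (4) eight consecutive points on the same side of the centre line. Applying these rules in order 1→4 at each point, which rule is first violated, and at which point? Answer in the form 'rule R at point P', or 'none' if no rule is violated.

rule 1 at point 15

Zone of each point (C = within 1σ̂, B = 1σ̂–2σ̂, A = 2σ̂–3σ̂, * = beyond 3σ̂; sign = side of CL): 1:-C, 2:-C, 3:-C, 4:+C, 5:+B, 6:-C, 7:-C, 8:-B, 9:+C, 10:+C, 11:+C, 12:+C, 13:-C, 14:-C, 15:+*
Rule 1 (one point beyond the 3σ limits) is satisfied at point 15.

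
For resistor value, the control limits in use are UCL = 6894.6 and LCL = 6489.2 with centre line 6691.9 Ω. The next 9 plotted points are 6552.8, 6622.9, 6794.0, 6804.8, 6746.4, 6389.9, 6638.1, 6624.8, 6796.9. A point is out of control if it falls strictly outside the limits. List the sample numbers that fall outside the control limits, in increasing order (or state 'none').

6

Compare each point to [6489.2, 6894.6]: sample 6 = 6389.9 < LCL.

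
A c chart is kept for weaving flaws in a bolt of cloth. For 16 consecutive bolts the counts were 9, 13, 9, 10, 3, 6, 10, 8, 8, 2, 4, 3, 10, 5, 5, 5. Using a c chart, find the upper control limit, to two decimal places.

14.74

c̄ = (9 + 13 + 9 + 10 + 3 + 6 + 10 + 8 + 8 + 2 + 4 + 3 + 10 + 5 + 5 + 5) / 16 = 110 / 16 = 6.8750
UCL = c̄ + 3√c̄ = 6.8750 + 3 × √6.8750 = 6.8750 + 3 × 2.6220 = 14.7411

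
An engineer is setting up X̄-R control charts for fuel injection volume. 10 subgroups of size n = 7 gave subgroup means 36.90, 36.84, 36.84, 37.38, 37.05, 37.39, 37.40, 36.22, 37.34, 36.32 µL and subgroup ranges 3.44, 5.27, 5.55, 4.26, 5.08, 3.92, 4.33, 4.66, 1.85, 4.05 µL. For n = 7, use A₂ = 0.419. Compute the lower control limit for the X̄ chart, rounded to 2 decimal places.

X̄̄ = (36.90 + 36.84 + 36.84 + 37.38 + 37.05 + 37.39 + 37.40 + 36.22 + 37.34 + 36.32) / 10 = 369.6800 / 10 = 36.9680
R̄ = (3.44 + 5.27 + 5.55 + 4.26 + 5.08 + 3.92 + 4.33 + 4.66 + 1.85 + 4.05) / 10 = 42.4100 / 10 = 4.2410
LCL = X̄̄ − A₂·R̄ = 36.9680 − 0.419 × 4.2410 = 35.1910

35.19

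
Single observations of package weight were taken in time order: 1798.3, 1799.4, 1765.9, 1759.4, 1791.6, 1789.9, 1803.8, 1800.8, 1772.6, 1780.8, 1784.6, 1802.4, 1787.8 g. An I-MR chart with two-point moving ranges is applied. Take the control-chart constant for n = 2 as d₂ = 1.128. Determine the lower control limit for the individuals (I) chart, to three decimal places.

X̄ = (1798.3 + 1799.4 + 1765.9 + 1759.4 + 1791.6 + 1789.9 + 1803.8 + 1800.8 + 1772.6 + 1780.8 + 1784.6 + 1802.4 + 1787.8) / 13 = 1787.4846
Moving ranges: 1.1, 33.5, 6.5, 32.2, 1.7, 13.9, 3.0, 28.2, 8.2, 3.8, 17.8, 14.6; M̄R̄ = 164.5000 / 12 = 13.7083
LCL = X̄ − 3·M̄R̄/d₂ = 1787.4846 − 3 × 13.7083 / 1.128 = 1751.0263

1751.026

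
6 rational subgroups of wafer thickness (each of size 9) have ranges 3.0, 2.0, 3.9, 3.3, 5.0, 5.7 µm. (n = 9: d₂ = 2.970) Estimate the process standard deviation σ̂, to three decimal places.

R̄ = (3.0 + 2.0 + 3.9 + 3.3 + 5.0 + 5.7) / 6 = 3.8167
σ̂ = R̄ / d₂ = 3.8167 / 2.970 = 1.2851

1.285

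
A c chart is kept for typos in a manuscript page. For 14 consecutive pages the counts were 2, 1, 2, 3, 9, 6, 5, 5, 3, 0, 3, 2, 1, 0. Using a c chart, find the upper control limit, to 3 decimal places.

c̄ = (2 + 1 + 2 + 3 + 9 + 6 + 5 + 5 + 3 + 0 + 3 + 2 + 1 + 0) / 14 = 42 / 14 = 3.0000
UCL = c̄ + 3√c̄ = 3.0000 + 3 × √3.0000 = 3.0000 + 3 × 1.7321 = 8.1962

8.196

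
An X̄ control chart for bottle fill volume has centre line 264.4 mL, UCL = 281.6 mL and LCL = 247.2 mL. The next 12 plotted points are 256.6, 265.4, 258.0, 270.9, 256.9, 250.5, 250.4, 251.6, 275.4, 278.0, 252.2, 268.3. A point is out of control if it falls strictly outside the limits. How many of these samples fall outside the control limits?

All 12 points lie within [247.2, 281.6].

0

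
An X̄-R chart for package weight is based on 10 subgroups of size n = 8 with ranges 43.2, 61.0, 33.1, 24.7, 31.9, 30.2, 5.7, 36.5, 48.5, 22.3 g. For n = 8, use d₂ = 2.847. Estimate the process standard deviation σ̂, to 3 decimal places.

11.841

R̄ = (43.2 + 61.0 + 33.1 + 24.7 + 31.9 + 30.2 + 5.7 + 36.5 + 48.5 + 22.3) / 10 = 33.7100
σ̂ = R̄ / d₂ = 33.7100 / 2.847 = 11.8405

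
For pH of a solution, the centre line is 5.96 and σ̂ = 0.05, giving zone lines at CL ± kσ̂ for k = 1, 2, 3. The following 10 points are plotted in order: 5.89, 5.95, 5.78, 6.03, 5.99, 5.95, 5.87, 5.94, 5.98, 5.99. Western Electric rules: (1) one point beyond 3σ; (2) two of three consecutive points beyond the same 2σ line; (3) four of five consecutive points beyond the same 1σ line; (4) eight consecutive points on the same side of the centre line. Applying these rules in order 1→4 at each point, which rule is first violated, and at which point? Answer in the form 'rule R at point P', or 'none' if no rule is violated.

rule 1 at point 3

Zone of each point (C = within 1σ̂, B = 1σ̂–2σ̂, A = 2σ̂–3σ̂, * = beyond 3σ̂; sign = side of CL): 1:-B, 2:-C, 3:-*, 4:+B, 5:+C, 6:-C, 7:-B, 8:-C, 9:+C, 10:+C
Rule 1 (one point beyond the 3σ limits) is satisfied at point 3.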